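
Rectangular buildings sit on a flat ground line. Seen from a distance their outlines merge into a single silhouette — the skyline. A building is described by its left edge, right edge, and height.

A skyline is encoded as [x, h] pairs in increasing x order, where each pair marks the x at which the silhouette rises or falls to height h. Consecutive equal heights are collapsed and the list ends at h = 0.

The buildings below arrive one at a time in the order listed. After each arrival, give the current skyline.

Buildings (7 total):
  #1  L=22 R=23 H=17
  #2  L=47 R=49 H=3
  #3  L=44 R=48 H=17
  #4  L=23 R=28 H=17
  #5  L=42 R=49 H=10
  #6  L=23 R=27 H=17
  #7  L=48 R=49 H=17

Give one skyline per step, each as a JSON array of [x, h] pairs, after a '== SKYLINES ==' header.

== SKYLINES ==
[[22,17],[23,0]]
[[22,17],[23,0],[47,3],[49,0]]
[[22,17],[23,0],[44,17],[48,3],[49,0]]
[[22,17],[28,0],[44,17],[48,3],[49,0]]
[[22,17],[28,0],[42,10],[44,17],[48,10],[49,0]]
[[22,17],[28,0],[42,10],[44,17],[48,10],[49,0]]
[[22,17],[28,0],[42,10],[44,17],[49,0]]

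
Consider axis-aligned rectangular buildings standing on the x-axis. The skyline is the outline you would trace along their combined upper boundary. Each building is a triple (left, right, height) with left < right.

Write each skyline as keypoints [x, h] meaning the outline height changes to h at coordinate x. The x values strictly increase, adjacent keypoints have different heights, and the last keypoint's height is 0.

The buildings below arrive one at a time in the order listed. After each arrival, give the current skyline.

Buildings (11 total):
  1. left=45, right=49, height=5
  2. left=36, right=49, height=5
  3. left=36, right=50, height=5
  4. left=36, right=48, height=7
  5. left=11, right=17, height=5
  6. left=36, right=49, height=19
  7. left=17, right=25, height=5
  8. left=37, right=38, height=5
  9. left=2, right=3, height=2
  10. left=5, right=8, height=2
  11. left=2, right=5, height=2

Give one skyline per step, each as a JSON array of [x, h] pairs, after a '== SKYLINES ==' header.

== SKYLINES ==
[[45,5],[49,0]]
[[36,5],[49,0]]
[[36,5],[50,0]]
[[36,7],[48,5],[50,0]]
[[11,5],[17,0],[36,7],[48,5],[50,0]]
[[11,5],[17,0],[36,19],[49,5],[50,0]]
[[11,5],[25,0],[36,19],[49,5],[50,0]]
[[11,5],[25,0],[36,19],[49,5],[50,0]]
[[2,2],[3,0],[11,5],[25,0],[36,19],[49,5],[50,0]]
[[2,2],[3,0],[5,2],[8,0],[11,5],[25,0],[36,19],[49,5],[50,0]]
[[2,2],[8,0],[11,5],[25,0],[36,19],[49,5],[50,0]]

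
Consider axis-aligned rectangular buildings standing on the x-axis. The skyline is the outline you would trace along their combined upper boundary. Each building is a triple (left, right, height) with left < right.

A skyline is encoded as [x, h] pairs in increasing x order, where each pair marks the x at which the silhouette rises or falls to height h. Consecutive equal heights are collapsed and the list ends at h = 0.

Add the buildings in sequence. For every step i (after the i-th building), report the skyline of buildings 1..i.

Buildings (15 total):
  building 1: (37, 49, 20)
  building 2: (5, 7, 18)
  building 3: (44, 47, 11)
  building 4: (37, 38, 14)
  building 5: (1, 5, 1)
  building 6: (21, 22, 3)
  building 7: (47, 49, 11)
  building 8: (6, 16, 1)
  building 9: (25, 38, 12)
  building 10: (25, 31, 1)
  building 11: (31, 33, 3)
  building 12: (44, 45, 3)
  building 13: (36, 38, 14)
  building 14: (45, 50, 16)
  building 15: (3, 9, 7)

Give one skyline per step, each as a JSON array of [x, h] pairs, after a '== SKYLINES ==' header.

== SKYLINES ==
[[37,20],[49,0]]
[[5,18],[7,0],[37,20],[49,0]]
[[5,18],[7,0],[37,20],[49,0]]
[[5,18],[7,0],[37,20],[49,0]]
[[1,1],[5,18],[7,0],[37,20],[49,0]]
[[1,1],[5,18],[7,0],[21,3],[22,0],[37,20],[49,0]]
[[1,1],[5,18],[7,0],[21,3],[22,0],[37,20],[49,0]]
[[1,1],[5,18],[7,1],[16,0],[21,3],[22,0],[37,20],[49,0]]
[[1,1],[5,18],[7,1],[16,0],[21,3],[22,0],[25,12],[37,20],[49,0]]
[[1,1],[5,18],[7,1],[16,0],[21,3],[22,0],[25,12],[37,20],[49,0]]
[[1,1],[5,18],[7,1],[16,0],[21,3],[22,0],[25,12],[37,20],[49,0]]
[[1,1],[5,18],[7,1],[16,0],[21,3],[22,0],[25,12],[37,20],[49,0]]
[[1,1],[5,18],[7,1],[16,0],[21,3],[22,0],[25,12],[36,14],[37,20],[49,0]]
[[1,1],[5,18],[7,1],[16,0],[21,3],[22,0],[25,12],[36,14],[37,20],[49,16],[50,0]]
[[1,1],[3,7],[5,18],[7,7],[9,1],[16,0],[21,3],[22,0],[25,12],[36,14],[37,20],[49,16],[50,0]]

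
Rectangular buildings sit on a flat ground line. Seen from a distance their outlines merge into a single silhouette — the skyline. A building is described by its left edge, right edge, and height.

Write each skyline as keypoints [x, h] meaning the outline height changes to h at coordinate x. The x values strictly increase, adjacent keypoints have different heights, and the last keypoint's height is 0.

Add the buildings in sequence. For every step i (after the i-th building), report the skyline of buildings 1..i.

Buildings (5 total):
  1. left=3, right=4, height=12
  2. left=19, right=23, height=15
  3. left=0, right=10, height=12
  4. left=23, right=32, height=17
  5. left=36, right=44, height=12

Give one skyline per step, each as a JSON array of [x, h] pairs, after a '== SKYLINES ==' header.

== SKYLINES ==
[[3,12],[4,0]]
[[3,12],[4,0],[19,15],[23,0]]
[[0,12],[10,0],[19,15],[23,0]]
[[0,12],[10,0],[19,15],[23,17],[32,0]]
[[0,12],[10,0],[19,15],[23,17],[32,0],[36,12],[44,0]]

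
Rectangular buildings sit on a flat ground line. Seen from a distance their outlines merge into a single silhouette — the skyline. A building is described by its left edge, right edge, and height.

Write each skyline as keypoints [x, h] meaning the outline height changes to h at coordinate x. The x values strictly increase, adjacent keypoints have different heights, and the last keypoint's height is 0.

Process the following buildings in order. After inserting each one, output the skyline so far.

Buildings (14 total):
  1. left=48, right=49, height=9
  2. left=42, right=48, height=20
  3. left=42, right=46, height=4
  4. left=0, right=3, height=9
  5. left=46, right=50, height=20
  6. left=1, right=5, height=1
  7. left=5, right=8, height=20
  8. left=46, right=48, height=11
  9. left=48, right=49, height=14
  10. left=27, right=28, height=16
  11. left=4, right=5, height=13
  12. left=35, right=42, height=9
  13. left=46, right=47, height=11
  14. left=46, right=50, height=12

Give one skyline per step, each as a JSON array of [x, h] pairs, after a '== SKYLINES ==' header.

== SKYLINES ==
[[48,9],[49,0]]
[[42,20],[48,9],[49,0]]
[[42,20],[48,9],[49,0]]
[[0,9],[3,0],[42,20],[48,9],[49,0]]
[[0,9],[3,0],[42,20],[50,0]]
[[0,9],[3,1],[5,0],[42,20],[50,0]]
[[0,9],[3,1],[5,20],[8,0],[42,20],[50,0]]
[[0,9],[3,1],[5,20],[8,0],[42,20],[50,0]]
[[0,9],[3,1],[5,20],[8,0],[42,20],[50,0]]
[[0,9],[3,1],[5,20],[8,0],[27,16],[28,0],[42,20],[50,0]]
[[0,9],[3,1],[4,13],[5,20],[8,0],[27,16],[28,0],[42,20],[50,0]]
[[0,9],[3,1],[4,13],[5,20],[8,0],[27,16],[28,0],[35,9],[42,20],[50,0]]
[[0,9],[3,1],[4,13],[5,20],[8,0],[27,16],[28,0],[35,9],[42,20],[50,0]]
[[0,9],[3,1],[4,13],[5,20],[8,0],[27,16],[28,0],[35,9],[42,20],[50,0]]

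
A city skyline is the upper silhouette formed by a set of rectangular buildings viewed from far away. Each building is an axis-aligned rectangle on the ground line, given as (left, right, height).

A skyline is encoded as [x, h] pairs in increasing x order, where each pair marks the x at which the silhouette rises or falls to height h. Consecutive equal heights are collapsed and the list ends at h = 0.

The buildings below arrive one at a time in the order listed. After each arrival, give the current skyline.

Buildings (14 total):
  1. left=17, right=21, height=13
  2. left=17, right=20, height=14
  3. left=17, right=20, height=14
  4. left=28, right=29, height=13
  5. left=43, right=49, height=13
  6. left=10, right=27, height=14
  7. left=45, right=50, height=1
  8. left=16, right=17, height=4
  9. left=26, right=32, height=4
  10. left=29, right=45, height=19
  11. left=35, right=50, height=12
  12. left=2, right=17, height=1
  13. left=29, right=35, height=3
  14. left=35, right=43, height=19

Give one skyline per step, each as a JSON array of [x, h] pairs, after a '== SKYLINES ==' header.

== SKYLINES ==
[[17,13],[21,0]]
[[17,14],[20,13],[21,0]]
[[17,14],[20,13],[21,0]]
[[17,14],[20,13],[21,0],[28,13],[29,0]]
[[17,14],[20,13],[21,0],[28,13],[29,0],[43,13],[49,0]]
[[10,14],[27,0],[28,13],[29,0],[43,13],[49,0]]
[[10,14],[27,0],[28,13],[29,0],[43,13],[49,1],[50,0]]
[[10,14],[27,0],[28,13],[29,0],[43,13],[49,1],[50,0]]
[[10,14],[27,4],[28,13],[29,4],[32,0],[43,13],[49,1],[50,0]]
[[10,14],[27,4],[28,13],[29,19],[45,13],[49,1],[50,0]]
[[10,14],[27,4],[28,13],[29,19],[45,13],[49,12],[50,0]]
[[2,1],[10,14],[27,4],[28,13],[29,19],[45,13],[49,12],[50,0]]
[[2,1],[10,14],[27,4],[28,13],[29,19],[45,13],[49,12],[50,0]]
[[2,1],[10,14],[27,4],[28,13],[29,19],[45,13],[49,12],[50,0]]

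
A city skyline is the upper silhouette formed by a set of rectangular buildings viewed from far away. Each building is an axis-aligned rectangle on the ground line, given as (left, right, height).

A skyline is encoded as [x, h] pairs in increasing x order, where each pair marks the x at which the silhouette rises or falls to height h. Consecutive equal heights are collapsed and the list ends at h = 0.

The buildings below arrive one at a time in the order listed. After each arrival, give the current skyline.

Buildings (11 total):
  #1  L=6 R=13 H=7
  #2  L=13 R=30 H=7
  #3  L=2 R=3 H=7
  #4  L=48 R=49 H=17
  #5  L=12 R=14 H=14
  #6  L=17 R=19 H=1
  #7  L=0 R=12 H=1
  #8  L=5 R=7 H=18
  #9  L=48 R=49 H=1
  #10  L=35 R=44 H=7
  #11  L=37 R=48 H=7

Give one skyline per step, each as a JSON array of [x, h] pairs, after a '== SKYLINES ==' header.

== SKYLINES ==
[[6,7],[13,0]]
[[6,7],[30,0]]
[[2,7],[3,0],[6,7],[30,0]]
[[2,7],[3,0],[6,7],[30,0],[48,17],[49,0]]
[[2,7],[3,0],[6,7],[12,14],[14,7],[30,0],[48,17],[49,0]]
[[2,7],[3,0],[6,7],[12,14],[14,7],[30,0],[48,17],[49,0]]
[[0,1],[2,7],[3,1],[6,7],[12,14],[14,7],[30,0],[48,17],[49,0]]
[[0,1],[2,7],[3,1],[5,18],[7,7],[12,14],[14,7],[30,0],[48,17],[49,0]]
[[0,1],[2,7],[3,1],[5,18],[7,7],[12,14],[14,7],[30,0],[48,17],[49,0]]
[[0,1],[2,7],[3,1],[5,18],[7,7],[12,14],[14,7],[30,0],[35,7],[44,0],[48,17],[49,0]]
[[0,1],[2,7],[3,1],[5,18],[7,7],[12,14],[14,7],[30,0],[35,7],[48,17],[49,0]]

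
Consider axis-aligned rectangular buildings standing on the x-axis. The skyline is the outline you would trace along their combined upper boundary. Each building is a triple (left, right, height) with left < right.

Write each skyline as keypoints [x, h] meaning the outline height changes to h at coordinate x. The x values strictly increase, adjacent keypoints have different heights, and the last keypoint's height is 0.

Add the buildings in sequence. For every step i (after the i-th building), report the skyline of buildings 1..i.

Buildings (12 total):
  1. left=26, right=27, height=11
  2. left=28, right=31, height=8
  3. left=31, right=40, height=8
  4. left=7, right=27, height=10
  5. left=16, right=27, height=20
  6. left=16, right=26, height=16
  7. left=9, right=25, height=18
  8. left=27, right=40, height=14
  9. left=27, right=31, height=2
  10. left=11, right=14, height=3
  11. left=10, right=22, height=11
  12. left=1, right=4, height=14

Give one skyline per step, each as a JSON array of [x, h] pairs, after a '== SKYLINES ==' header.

== SKYLINES ==
[[26,11],[27,0]]
[[26,11],[27,0],[28,8],[31,0]]
[[26,11],[27,0],[28,8],[40,0]]
[[7,10],[26,11],[27,0],[28,8],[40,0]]
[[7,10],[16,20],[27,0],[28,8],[40,0]]
[[7,10],[16,20],[27,0],[28,8],[40,0]]
[[7,10],[9,18],[16,20],[27,0],[28,8],[40,0]]
[[7,10],[9,18],[16,20],[27,14],[40,0]]
[[7,10],[9,18],[16,20],[27,14],[40,0]]
[[7,10],[9,18],[16,20],[27,14],[40,0]]
[[7,10],[9,18],[16,20],[27,14],[40,0]]
[[1,14],[4,0],[7,10],[9,18],[16,20],[27,14],[40,0]]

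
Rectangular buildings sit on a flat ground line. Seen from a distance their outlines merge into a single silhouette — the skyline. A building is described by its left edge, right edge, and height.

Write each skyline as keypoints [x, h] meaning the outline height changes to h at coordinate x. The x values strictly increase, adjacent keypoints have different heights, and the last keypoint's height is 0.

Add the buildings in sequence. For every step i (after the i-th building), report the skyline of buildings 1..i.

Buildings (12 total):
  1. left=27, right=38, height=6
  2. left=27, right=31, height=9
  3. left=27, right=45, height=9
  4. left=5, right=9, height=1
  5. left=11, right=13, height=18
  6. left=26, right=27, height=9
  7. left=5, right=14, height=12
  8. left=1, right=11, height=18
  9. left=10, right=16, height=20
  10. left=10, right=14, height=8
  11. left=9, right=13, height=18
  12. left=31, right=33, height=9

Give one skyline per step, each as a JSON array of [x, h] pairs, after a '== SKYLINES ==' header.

== SKYLINES ==
[[27,6],[38,0]]
[[27,9],[31,6],[38,0]]
[[27,9],[45,0]]
[[5,1],[9,0],[27,9],[45,0]]
[[5,1],[9,0],[11,18],[13,0],[27,9],[45,0]]
[[5,1],[9,0],[11,18],[13,0],[26,9],[45,0]]
[[5,12],[11,18],[13,12],[14,0],[26,9],[45,0]]
[[1,18],[13,12],[14,0],[26,9],[45,0]]
[[1,18],[10,20],[16,0],[26,9],[45,0]]
[[1,18],[10,20],[16,0],[26,9],[45,0]]
[[1,18],[10,20],[16,0],[26,9],[45,0]]
[[1,18],[10,20],[16,0],[26,9],[45,0]]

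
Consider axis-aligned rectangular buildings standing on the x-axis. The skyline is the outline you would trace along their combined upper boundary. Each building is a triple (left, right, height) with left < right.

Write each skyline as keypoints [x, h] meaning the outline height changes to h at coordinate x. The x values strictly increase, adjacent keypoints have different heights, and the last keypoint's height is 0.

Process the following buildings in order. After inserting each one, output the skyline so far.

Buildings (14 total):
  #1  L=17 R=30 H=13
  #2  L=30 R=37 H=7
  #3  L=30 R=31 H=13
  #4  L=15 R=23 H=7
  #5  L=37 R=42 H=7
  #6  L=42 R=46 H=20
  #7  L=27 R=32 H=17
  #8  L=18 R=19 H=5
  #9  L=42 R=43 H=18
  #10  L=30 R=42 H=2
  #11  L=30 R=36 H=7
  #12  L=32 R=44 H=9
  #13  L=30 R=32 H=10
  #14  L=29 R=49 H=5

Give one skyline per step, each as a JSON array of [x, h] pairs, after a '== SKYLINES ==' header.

== SKYLINES ==
[[17,13],[30,0]]
[[17,13],[30,7],[37,0]]
[[17,13],[31,7],[37,0]]
[[15,7],[17,13],[31,7],[37,0]]
[[15,7],[17,13],[31,7],[42,0]]
[[15,7],[17,13],[31,7],[42,20],[46,0]]
[[15,7],[17,13],[27,17],[32,7],[42,20],[46,0]]
[[15,7],[17,13],[27,17],[32,7],[42,20],[46,0]]
[[15,7],[17,13],[27,17],[32,7],[42,20],[46,0]]
[[15,7],[17,13],[27,17],[32,7],[42,20],[46,0]]
[[15,7],[17,13],[27,17],[32,7],[42,20],[46,0]]
[[15,7],[17,13],[27,17],[32,9],[42,20],[46,0]]
[[15,7],[17,13],[27,17],[32,9],[42,20],[46,0]]
[[15,7],[17,13],[27,17],[32,9],[42,20],[46,5],[49,0]]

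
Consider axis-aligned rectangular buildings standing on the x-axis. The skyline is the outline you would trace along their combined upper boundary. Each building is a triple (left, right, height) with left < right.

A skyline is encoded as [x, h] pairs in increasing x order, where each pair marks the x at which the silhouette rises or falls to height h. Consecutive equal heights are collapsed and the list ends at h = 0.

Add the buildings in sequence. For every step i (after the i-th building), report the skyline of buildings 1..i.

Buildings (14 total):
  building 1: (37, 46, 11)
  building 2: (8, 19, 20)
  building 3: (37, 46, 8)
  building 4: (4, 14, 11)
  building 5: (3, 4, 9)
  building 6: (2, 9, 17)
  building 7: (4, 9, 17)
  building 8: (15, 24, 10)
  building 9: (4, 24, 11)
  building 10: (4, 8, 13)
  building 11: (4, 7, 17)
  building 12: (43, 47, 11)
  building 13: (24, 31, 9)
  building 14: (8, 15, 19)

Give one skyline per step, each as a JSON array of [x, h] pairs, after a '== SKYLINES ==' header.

== SKYLINES ==
[[37,11],[46,0]]
[[8,20],[19,0],[37,11],[46,0]]
[[8,20],[19,0],[37,11],[46,0]]
[[4,11],[8,20],[19,0],[37,11],[46,0]]
[[3,9],[4,11],[8,20],[19,0],[37,11],[46,0]]
[[2,17],[8,20],[19,0],[37,11],[46,0]]
[[2,17],[8,20],[19,0],[37,11],[46,0]]
[[2,17],[8,20],[19,10],[24,0],[37,11],[46,0]]
[[2,17],[8,20],[19,11],[24,0],[37,11],[46,0]]
[[2,17],[8,20],[19,11],[24,0],[37,11],[46,0]]
[[2,17],[8,20],[19,11],[24,0],[37,11],[46,0]]
[[2,17],[8,20],[19,11],[24,0],[37,11],[47,0]]
[[2,17],[8,20],[19,11],[24,9],[31,0],[37,11],[47,0]]
[[2,17],[8,20],[19,11],[24,9],[31,0],[37,11],[47,0]]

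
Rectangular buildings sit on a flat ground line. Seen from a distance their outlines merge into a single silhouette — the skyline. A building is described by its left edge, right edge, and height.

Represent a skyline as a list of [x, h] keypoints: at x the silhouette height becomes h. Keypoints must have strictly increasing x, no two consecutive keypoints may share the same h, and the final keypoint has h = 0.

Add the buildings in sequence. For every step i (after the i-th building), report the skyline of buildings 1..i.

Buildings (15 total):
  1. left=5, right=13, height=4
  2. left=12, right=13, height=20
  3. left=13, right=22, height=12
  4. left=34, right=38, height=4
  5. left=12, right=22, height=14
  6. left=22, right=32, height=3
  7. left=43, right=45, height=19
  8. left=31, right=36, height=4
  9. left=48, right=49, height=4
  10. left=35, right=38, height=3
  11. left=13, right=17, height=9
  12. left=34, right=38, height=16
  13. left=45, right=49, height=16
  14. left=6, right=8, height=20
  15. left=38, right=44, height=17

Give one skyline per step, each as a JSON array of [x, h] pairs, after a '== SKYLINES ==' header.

== SKYLINES ==
[[5,4],[13,0]]
[[5,4],[12,20],[13,0]]
[[5,4],[12,20],[13,12],[22,0]]
[[5,4],[12,20],[13,12],[22,0],[34,4],[38,0]]
[[5,4],[12,20],[13,14],[22,0],[34,4],[38,0]]
[[5,4],[12,20],[13,14],[22,3],[32,0],[34,4],[38,0]]
[[5,4],[12,20],[13,14],[22,3],[32,0],[34,4],[38,0],[43,19],[45,0]]
[[5,4],[12,20],[13,14],[22,3],[31,4],[38,0],[43,19],[45,0]]
[[5,4],[12,20],[13,14],[22,3],[31,4],[38,0],[43,19],[45,0],[48,4],[49,0]]
[[5,4],[12,20],[13,14],[22,3],[31,4],[38,0],[43,19],[45,0],[48,4],[49,0]]
[[5,4],[12,20],[13,14],[22,3],[31,4],[38,0],[43,19],[45,0],[48,4],[49,0]]
[[5,4],[12,20],[13,14],[22,3],[31,4],[34,16],[38,0],[43,19],[45,0],[48,4],[49,0]]
[[5,4],[12,20],[13,14],[22,3],[31,4],[34,16],[38,0],[43,19],[45,16],[49,0]]
[[5,4],[6,20],[8,4],[12,20],[13,14],[22,3],[31,4],[34,16],[38,0],[43,19],[45,16],[49,0]]
[[5,4],[6,20],[8,4],[12,20],[13,14],[22,3],[31,4],[34,16],[38,17],[43,19],[45,16],[49,0]]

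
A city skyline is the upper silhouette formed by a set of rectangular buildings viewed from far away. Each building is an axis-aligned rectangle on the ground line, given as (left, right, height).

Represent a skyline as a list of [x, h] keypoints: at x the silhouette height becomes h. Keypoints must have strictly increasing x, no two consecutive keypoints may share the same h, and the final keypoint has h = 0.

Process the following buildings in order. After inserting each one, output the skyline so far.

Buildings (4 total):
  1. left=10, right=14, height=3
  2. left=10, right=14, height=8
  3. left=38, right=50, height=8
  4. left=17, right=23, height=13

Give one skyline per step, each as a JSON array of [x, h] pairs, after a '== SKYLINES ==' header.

== SKYLINES ==
[[10,3],[14,0]]
[[10,8],[14,0]]
[[10,8],[14,0],[38,8],[50,0]]
[[10,8],[14,0],[17,13],[23,0],[38,8],[50,0]]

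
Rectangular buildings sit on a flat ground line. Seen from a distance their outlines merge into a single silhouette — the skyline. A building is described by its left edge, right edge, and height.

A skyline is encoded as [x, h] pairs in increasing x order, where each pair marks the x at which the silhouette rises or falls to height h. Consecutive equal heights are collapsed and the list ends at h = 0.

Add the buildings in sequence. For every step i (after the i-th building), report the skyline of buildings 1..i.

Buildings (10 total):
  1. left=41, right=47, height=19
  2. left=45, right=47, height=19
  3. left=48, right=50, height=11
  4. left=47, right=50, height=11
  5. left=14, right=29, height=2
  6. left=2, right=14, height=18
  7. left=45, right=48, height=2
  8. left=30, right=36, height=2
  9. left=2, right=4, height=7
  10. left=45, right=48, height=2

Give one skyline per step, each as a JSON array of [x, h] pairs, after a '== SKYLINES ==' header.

== SKYLINES ==
[[41,19],[47,0]]
[[41,19],[47,0]]
[[41,19],[47,0],[48,11],[50,0]]
[[41,19],[47,11],[50,0]]
[[14,2],[29,0],[41,19],[47,11],[50,0]]
[[2,18],[14,2],[29,0],[41,19],[47,11],[50,0]]
[[2,18],[14,2],[29,0],[41,19],[47,11],[50,0]]
[[2,18],[14,2],[29,0],[30,2],[36,0],[41,19],[47,11],[50,0]]
[[2,18],[14,2],[29,0],[30,2],[36,0],[41,19],[47,11],[50,0]]
[[2,18],[14,2],[29,0],[30,2],[36,0],[41,19],[47,11],[50,0]]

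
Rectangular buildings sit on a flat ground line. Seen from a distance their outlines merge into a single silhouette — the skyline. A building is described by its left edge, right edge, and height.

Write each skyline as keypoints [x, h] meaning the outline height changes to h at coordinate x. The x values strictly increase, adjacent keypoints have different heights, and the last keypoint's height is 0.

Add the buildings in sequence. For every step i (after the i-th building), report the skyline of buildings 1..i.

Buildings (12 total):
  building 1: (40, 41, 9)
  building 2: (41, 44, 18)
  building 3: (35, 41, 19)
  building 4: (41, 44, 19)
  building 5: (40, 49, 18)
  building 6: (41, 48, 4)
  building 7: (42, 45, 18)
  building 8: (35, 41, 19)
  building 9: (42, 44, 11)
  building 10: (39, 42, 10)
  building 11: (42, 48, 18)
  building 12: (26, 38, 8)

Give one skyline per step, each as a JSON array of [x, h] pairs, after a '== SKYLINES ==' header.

== SKYLINES ==
[[40,9],[41,0]]
[[40,9],[41,18],[44,0]]
[[35,19],[41,18],[44,0]]
[[35,19],[44,0]]
[[35,19],[44,18],[49,0]]
[[35,19],[44,18],[49,0]]
[[35,19],[44,18],[49,0]]
[[35,19],[44,18],[49,0]]
[[35,19],[44,18],[49,0]]
[[35,19],[44,18],[49,0]]
[[35,19],[44,18],[49,0]]
[[26,8],[35,19],[44,18],[49,0]]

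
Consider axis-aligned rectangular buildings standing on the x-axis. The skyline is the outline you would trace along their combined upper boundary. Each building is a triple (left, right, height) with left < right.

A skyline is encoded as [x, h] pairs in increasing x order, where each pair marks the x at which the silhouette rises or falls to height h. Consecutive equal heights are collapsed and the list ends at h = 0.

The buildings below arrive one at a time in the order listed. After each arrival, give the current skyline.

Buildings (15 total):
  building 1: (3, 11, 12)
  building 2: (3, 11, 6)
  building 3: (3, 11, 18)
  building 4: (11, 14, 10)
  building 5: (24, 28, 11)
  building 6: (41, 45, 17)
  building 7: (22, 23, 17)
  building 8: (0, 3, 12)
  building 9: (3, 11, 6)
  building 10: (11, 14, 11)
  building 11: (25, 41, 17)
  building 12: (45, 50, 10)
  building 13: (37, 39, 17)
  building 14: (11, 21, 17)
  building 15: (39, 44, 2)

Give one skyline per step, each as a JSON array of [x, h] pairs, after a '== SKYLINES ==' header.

== SKYLINES ==
[[3,12],[11,0]]
[[3,12],[11,0]]
[[3,18],[11,0]]
[[3,18],[11,10],[14,0]]
[[3,18],[11,10],[14,0],[24,11],[28,0]]
[[3,18],[11,10],[14,0],[24,11],[28,0],[41,17],[45,0]]
[[3,18],[11,10],[14,0],[22,17],[23,0],[24,11],[28,0],[41,17],[45,0]]
[[0,12],[3,18],[11,10],[14,0],[22,17],[23,0],[24,11],[28,0],[41,17],[45,0]]
[[0,12],[3,18],[11,10],[14,0],[22,17],[23,0],[24,11],[28,0],[41,17],[45,0]]
[[0,12],[3,18],[11,11],[14,0],[22,17],[23,0],[24,11],[28,0],[41,17],[45,0]]
[[0,12],[3,18],[11,11],[14,0],[22,17],[23,0],[24,11],[25,17],[45,0]]
[[0,12],[3,18],[11,11],[14,0],[22,17],[23,0],[24,11],[25,17],[45,10],[50,0]]
[[0,12],[3,18],[11,11],[14,0],[22,17],[23,0],[24,11],[25,17],[45,10],[50,0]]
[[0,12],[3,18],[11,17],[21,0],[22,17],[23,0],[24,11],[25,17],[45,10],[50,0]]
[[0,12],[3,18],[11,17],[21,0],[22,17],[23,0],[24,11],[25,17],[45,10],[50,0]]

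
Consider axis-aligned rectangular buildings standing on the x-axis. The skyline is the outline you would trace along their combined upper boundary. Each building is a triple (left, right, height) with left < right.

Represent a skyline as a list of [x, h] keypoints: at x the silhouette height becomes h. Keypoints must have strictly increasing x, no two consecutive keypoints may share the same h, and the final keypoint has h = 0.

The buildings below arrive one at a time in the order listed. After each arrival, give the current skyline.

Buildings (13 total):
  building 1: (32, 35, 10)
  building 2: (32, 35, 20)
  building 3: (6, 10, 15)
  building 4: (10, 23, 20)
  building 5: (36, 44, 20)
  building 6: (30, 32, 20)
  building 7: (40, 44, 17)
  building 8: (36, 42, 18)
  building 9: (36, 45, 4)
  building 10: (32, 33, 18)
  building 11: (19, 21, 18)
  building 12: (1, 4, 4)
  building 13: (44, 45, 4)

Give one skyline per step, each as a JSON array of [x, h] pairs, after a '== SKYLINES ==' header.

== SKYLINES ==
[[32,10],[35,0]]
[[32,20],[35,0]]
[[6,15],[10,0],[32,20],[35,0]]
[[6,15],[10,20],[23,0],[32,20],[35,0]]
[[6,15],[10,20],[23,0],[32,20],[35,0],[36,20],[44,0]]
[[6,15],[10,20],[23,0],[30,20],[35,0],[36,20],[44,0]]
[[6,15],[10,20],[23,0],[30,20],[35,0],[36,20],[44,0]]
[[6,15],[10,20],[23,0],[30,20],[35,0],[36,20],[44,0]]
[[6,15],[10,20],[23,0],[30,20],[35,0],[36,20],[44,4],[45,0]]
[[6,15],[10,20],[23,0],[30,20],[35,0],[36,20],[44,4],[45,0]]
[[6,15],[10,20],[23,0],[30,20],[35,0],[36,20],[44,4],[45,0]]
[[1,4],[4,0],[6,15],[10,20],[23,0],[30,20],[35,0],[36,20],[44,4],[45,0]]
[[1,4],[4,0],[6,15],[10,20],[23,0],[30,20],[35,0],[36,20],[44,4],[45,0]]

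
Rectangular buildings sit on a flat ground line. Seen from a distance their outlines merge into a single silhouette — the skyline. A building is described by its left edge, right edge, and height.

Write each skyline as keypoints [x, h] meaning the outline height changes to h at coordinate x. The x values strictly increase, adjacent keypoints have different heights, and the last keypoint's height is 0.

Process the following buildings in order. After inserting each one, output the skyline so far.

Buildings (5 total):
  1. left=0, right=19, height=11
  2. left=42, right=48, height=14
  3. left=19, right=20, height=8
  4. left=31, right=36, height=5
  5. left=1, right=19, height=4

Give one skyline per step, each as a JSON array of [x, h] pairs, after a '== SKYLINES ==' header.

== SKYLINES ==
[[0,11],[19,0]]
[[0,11],[19,0],[42,14],[48,0]]
[[0,11],[19,8],[20,0],[42,14],[48,0]]
[[0,11],[19,8],[20,0],[31,5],[36,0],[42,14],[48,0]]
[[0,11],[19,8],[20,0],[31,5],[36,0],[42,14],[48,0]]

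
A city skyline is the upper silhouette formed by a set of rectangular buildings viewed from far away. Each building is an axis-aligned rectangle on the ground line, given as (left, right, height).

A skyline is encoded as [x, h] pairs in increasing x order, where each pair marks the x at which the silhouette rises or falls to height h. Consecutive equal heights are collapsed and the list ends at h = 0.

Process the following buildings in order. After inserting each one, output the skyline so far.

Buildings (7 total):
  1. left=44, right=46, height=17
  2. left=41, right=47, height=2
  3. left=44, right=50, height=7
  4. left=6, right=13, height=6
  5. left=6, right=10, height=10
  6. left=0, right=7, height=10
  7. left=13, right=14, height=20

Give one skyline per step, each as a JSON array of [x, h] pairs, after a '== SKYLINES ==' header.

== SKYLINES ==
[[44,17],[46,0]]
[[41,2],[44,17],[46,2],[47,0]]
[[41,2],[44,17],[46,7],[50,0]]
[[6,6],[13,0],[41,2],[44,17],[46,7],[50,0]]
[[6,10],[10,6],[13,0],[41,2],[44,17],[46,7],[50,0]]
[[0,10],[10,6],[13,0],[41,2],[44,17],[46,7],[50,0]]
[[0,10],[10,6],[13,20],[14,0],[41,2],[44,17],[46,7],[50,0]]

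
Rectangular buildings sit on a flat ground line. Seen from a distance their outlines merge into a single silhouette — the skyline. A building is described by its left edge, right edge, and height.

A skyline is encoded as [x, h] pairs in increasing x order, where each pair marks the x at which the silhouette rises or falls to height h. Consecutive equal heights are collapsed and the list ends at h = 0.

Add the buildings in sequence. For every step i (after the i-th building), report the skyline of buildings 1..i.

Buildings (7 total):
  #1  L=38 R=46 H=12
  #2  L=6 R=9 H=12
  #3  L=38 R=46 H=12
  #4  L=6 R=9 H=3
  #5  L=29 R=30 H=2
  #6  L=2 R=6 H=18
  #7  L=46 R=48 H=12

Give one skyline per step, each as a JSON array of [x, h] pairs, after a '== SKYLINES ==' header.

== SKYLINES ==
[[38,12],[46,0]]
[[6,12],[9,0],[38,12],[46,0]]
[[6,12],[9,0],[38,12],[46,0]]
[[6,12],[9,0],[38,12],[46,0]]
[[6,12],[9,0],[29,2],[30,0],[38,12],[46,0]]
[[2,18],[6,12],[9,0],[29,2],[30,0],[38,12],[46,0]]
[[2,18],[6,12],[9,0],[29,2],[30,0],[38,12],[48,0]]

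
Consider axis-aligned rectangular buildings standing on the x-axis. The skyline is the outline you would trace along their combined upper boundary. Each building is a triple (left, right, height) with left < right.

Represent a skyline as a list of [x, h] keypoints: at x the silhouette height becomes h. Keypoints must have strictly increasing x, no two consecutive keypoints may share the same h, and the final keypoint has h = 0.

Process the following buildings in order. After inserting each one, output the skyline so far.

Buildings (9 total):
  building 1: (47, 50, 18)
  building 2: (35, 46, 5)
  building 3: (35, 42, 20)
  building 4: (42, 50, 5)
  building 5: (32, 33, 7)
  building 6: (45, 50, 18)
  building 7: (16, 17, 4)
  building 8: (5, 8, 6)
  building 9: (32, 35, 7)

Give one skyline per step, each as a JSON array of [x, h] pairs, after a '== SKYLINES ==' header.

== SKYLINES ==
[[47,18],[50,0]]
[[35,5],[46,0],[47,18],[50,0]]
[[35,20],[42,5],[46,0],[47,18],[50,0]]
[[35,20],[42,5],[47,18],[50,0]]
[[32,7],[33,0],[35,20],[42,5],[47,18],[50,0]]
[[32,7],[33,0],[35,20],[42,5],[45,18],[50,0]]
[[16,4],[17,0],[32,7],[33,0],[35,20],[42,5],[45,18],[50,0]]
[[5,6],[8,0],[16,4],[17,0],[32,7],[33,0],[35,20],[42,5],[45,18],[50,0]]
[[5,6],[8,0],[16,4],[17,0],[32,7],[35,20],[42,5],[45,18],[50,0]]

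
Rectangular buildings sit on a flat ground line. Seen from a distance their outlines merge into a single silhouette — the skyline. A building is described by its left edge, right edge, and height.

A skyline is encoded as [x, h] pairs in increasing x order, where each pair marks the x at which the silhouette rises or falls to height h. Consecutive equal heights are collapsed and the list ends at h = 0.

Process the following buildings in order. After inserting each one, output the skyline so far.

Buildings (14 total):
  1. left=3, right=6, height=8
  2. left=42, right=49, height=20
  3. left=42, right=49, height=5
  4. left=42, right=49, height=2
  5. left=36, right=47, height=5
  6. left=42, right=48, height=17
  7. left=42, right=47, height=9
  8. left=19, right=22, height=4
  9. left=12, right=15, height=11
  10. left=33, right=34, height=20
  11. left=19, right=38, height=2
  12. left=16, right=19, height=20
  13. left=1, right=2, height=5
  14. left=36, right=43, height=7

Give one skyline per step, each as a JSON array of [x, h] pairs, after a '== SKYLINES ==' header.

== SKYLINES ==
[[3,8],[6,0]]
[[3,8],[6,0],[42,20],[49,0]]
[[3,8],[6,0],[42,20],[49,0]]
[[3,8],[6,0],[42,20],[49,0]]
[[3,8],[6,0],[36,5],[42,20],[49,0]]
[[3,8],[6,0],[36,5],[42,20],[49,0]]
[[3,8],[6,0],[36,5],[42,20],[49,0]]
[[3,8],[6,0],[19,4],[22,0],[36,5],[42,20],[49,0]]
[[3,8],[6,0],[12,11],[15,0],[19,4],[22,0],[36,5],[42,20],[49,0]]
[[3,8],[6,0],[12,11],[15,0],[19,4],[22,0],[33,20],[34,0],[36,5],[42,20],[49,0]]
[[3,8],[6,0],[12,11],[15,0],[19,4],[22,2],[33,20],[34,2],[36,5],[42,20],[49,0]]
[[3,8],[6,0],[12,11],[15,0],[16,20],[19,4],[22,2],[33,20],[34,2],[36,5],[42,20],[49,0]]
[[1,5],[2,0],[3,8],[6,0],[12,11],[15,0],[16,20],[19,4],[22,2],[33,20],[34,2],[36,5],[42,20],[49,0]]
[[1,5],[2,0],[3,8],[6,0],[12,11],[15,0],[16,20],[19,4],[22,2],[33,20],[34,2],[36,7],[42,20],[49,0]]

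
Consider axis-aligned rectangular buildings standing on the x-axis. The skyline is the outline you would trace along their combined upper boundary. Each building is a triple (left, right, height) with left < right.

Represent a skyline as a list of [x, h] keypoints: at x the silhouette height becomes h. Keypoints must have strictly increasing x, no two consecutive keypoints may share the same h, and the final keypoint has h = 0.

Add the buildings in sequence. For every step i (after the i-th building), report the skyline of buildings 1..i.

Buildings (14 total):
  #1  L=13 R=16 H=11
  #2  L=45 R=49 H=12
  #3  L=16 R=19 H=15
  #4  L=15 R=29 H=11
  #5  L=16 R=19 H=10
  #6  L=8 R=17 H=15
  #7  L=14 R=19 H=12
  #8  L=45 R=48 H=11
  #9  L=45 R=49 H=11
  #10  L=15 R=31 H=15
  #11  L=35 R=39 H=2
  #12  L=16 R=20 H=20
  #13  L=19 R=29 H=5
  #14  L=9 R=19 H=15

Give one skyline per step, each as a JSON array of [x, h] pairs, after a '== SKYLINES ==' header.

== SKYLINES ==
[[13,11],[16,0]]
[[13,11],[16,0],[45,12],[49,0]]
[[13,11],[16,15],[19,0],[45,12],[49,0]]
[[13,11],[16,15],[19,11],[29,0],[45,12],[49,0]]
[[13,11],[16,15],[19,11],[29,0],[45,12],[49,0]]
[[8,15],[19,11],[29,0],[45,12],[49,0]]
[[8,15],[19,11],[29,0],[45,12],[49,0]]
[[8,15],[19,11],[29,0],[45,12],[49,0]]
[[8,15],[19,11],[29,0],[45,12],[49,0]]
[[8,15],[31,0],[45,12],[49,0]]
[[8,15],[31,0],[35,2],[39,0],[45,12],[49,0]]
[[8,15],[16,20],[20,15],[31,0],[35,2],[39,0],[45,12],[49,0]]
[[8,15],[16,20],[20,15],[31,0],[35,2],[39,0],[45,12],[49,0]]
[[8,15],[16,20],[20,15],[31,0],[35,2],[39,0],[45,12],[49,0]]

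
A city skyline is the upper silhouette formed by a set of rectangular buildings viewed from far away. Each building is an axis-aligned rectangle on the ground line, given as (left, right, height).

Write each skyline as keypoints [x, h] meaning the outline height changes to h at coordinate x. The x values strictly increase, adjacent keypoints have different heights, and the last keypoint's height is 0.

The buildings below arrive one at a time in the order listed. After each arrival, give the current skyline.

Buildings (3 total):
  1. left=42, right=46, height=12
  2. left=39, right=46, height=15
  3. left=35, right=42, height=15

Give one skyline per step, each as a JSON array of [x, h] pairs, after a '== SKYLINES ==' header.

== SKYLINES ==
[[42,12],[46,0]]
[[39,15],[46,0]]
[[35,15],[46,0]]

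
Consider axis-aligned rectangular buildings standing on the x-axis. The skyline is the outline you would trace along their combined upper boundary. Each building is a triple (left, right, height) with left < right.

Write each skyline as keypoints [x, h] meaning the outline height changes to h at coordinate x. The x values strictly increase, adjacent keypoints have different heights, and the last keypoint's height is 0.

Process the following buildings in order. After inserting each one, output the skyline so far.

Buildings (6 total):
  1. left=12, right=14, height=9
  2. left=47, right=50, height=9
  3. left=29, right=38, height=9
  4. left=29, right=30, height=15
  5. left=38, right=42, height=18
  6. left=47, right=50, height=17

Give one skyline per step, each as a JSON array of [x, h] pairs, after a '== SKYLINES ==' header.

== SKYLINES ==
[[12,9],[14,0]]
[[12,9],[14,0],[47,9],[50,0]]
[[12,9],[14,0],[29,9],[38,0],[47,9],[50,0]]
[[12,9],[14,0],[29,15],[30,9],[38,0],[47,9],[50,0]]
[[12,9],[14,0],[29,15],[30,9],[38,18],[42,0],[47,9],[50,0]]
[[12,9],[14,0],[29,15],[30,9],[38,18],[42,0],[47,17],[50,0]]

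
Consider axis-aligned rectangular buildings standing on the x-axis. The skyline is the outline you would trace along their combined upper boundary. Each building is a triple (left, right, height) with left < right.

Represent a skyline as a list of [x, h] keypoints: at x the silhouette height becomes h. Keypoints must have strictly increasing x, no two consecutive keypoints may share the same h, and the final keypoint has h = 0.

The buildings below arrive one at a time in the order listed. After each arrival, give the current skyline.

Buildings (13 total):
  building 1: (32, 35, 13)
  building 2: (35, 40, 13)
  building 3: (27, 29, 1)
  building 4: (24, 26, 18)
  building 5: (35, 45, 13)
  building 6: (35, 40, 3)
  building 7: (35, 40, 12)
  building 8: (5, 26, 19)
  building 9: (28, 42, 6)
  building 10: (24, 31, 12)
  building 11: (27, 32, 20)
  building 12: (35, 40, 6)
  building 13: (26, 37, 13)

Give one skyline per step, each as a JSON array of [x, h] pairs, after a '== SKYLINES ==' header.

== SKYLINES ==
[[32,13],[35,0]]
[[32,13],[40,0]]
[[27,1],[29,0],[32,13],[40,0]]
[[24,18],[26,0],[27,1],[29,0],[32,13],[40,0]]
[[24,18],[26,0],[27,1],[29,0],[32,13],[45,0]]
[[24,18],[26,0],[27,1],[29,0],[32,13],[45,0]]
[[24,18],[26,0],[27,1],[29,0],[32,13],[45,0]]
[[5,19],[26,0],[27,1],[29,0],[32,13],[45,0]]
[[5,19],[26,0],[27,1],[28,6],[32,13],[45,0]]
[[5,19],[26,12],[31,6],[32,13],[45,0]]
[[5,19],[26,12],[27,20],[32,13],[45,0]]
[[5,19],[26,12],[27,20],[32,13],[45,0]]
[[5,19],[26,13],[27,20],[32,13],[45,0]]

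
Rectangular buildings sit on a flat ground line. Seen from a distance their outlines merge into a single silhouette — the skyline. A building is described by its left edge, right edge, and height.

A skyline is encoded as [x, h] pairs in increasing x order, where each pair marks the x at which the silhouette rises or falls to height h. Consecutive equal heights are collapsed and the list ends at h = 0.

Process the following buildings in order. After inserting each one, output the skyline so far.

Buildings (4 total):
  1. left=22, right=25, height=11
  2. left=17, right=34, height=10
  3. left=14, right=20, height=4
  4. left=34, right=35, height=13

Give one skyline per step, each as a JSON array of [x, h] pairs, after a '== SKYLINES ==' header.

== SKYLINES ==
[[22,11],[25,0]]
[[17,10],[22,11],[25,10],[34,0]]
[[14,4],[17,10],[22,11],[25,10],[34,0]]
[[14,4],[17,10],[22,11],[25,10],[34,13],[35,0]]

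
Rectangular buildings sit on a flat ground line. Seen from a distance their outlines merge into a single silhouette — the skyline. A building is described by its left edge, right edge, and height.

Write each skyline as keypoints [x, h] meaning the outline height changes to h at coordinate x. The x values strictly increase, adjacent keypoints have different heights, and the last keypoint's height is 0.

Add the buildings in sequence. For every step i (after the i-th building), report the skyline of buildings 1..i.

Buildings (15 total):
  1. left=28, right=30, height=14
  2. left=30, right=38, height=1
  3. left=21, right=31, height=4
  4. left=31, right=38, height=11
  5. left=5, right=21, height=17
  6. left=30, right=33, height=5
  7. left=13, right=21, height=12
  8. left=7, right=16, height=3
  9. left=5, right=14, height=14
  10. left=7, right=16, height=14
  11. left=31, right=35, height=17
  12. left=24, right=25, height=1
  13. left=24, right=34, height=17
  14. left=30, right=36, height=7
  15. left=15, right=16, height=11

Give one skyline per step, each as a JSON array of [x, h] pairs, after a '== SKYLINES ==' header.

== SKYLINES ==
[[28,14],[30,0]]
[[28,14],[30,1],[38,0]]
[[21,4],[28,14],[30,4],[31,1],[38,0]]
[[21,4],[28,14],[30,4],[31,11],[38,0]]
[[5,17],[21,4],[28,14],[30,4],[31,11],[38,0]]
[[5,17],[21,4],[28,14],[30,5],[31,11],[38,0]]
[[5,17],[21,4],[28,14],[30,5],[31,11],[38,0]]
[[5,17],[21,4],[28,14],[30,5],[31,11],[38,0]]
[[5,17],[21,4],[28,14],[30,5],[31,11],[38,0]]
[[5,17],[21,4],[28,14],[30,5],[31,11],[38,0]]
[[5,17],[21,4],[28,14],[30,5],[31,17],[35,11],[38,0]]
[[5,17],[21,4],[28,14],[30,5],[31,17],[35,11],[38,0]]
[[5,17],[21,4],[24,17],[35,11],[38,0]]
[[5,17],[21,4],[24,17],[35,11],[38,0]]
[[5,17],[21,4],[24,17],[35,11],[38,0]]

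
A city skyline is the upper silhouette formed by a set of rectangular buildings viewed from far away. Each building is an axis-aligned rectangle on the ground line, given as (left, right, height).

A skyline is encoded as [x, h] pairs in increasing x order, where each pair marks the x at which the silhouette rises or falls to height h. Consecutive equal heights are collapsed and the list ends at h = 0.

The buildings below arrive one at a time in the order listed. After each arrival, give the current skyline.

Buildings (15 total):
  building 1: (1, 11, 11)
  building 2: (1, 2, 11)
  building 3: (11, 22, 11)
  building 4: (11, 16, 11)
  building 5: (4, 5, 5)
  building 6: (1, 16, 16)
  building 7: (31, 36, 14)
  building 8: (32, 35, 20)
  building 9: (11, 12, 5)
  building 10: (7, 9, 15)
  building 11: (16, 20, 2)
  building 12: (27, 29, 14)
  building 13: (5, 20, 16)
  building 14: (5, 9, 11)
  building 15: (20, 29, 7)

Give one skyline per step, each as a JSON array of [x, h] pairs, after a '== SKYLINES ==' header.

== SKYLINES ==
[[1,11],[11,0]]
[[1,11],[11,0]]
[[1,11],[22,0]]
[[1,11],[22,0]]
[[1,11],[22,0]]
[[1,16],[16,11],[22,0]]
[[1,16],[16,11],[22,0],[31,14],[36,0]]
[[1,16],[16,11],[22,0],[31,14],[32,20],[35,14],[36,0]]
[[1,16],[16,11],[22,0],[31,14],[32,20],[35,14],[36,0]]
[[1,16],[16,11],[22,0],[31,14],[32,20],[35,14],[36,0]]
[[1,16],[16,11],[22,0],[31,14],[32,20],[35,14],[36,0]]
[[1,16],[16,11],[22,0],[27,14],[29,0],[31,14],[32,20],[35,14],[36,0]]
[[1,16],[20,11],[22,0],[27,14],[29,0],[31,14],[32,20],[35,14],[36,0]]
[[1,16],[20,11],[22,0],[27,14],[29,0],[31,14],[32,20],[35,14],[36,0]]
[[1,16],[20,11],[22,7],[27,14],[29,0],[31,14],[32,20],[35,14],[36,0]]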